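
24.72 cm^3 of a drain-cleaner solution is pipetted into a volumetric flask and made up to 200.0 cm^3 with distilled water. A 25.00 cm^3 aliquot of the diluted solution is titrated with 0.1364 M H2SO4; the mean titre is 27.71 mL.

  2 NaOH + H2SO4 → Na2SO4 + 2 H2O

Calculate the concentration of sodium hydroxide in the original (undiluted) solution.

n(H2SO4) = 0.02771 × 0.1364 = 3.780 × 10^-3 mol
From the 2:1 ratio, n(NaOH) in the aliquot = 2/1 × 3.780 × 10^-3 = 7.559 × 10^-3 mol
[NaOH]_dilute = 7.559 × 10^-3 / 0.02500 = 0.3024 mol/L
Dilution factor = 200.0 / 24.72 = 8.091
[NaOH]_stock = 0.3024 × 8.091 = 2.446 mol/L

2.446 M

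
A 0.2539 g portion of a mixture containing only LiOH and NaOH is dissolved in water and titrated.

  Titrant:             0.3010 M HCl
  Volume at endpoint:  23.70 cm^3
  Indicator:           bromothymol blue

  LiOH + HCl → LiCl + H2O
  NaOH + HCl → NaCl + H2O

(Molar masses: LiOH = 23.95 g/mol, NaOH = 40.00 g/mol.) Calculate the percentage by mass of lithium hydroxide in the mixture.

n(HCl) = 0.02370 × 0.3010 = 7.134 × 10^-3 mol
Let x = n(LiOH), y = n(NaOH).
Titrant: 1x + 1y = 7.134 × 10^-3;  mass: 23.95x + 40.00y = 0.2539
Solving, x = 1.959 × 10^-3 mol, y = 5.174 × 10^-3 mol
mass of LiOH = 1.959 × 10^-3 × 23.95 = 0.04693 g
% LiOH = 0.04693 / 0.2539 × 100 = 18.48 %

18.48 %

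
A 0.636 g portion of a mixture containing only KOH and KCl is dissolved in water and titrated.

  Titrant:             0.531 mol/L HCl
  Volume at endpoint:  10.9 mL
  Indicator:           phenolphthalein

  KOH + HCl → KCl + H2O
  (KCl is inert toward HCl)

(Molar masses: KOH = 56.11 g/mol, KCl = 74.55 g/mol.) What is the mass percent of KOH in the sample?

n(HCl) = 0.0109 × 0.531 = 5.79 × 10^-3 mol
Let x = n(KOH), y = n(KCl).
Titrant: 1x = 5.79 × 10^-3;  mass: 56.11x + 74.55y = 0.636
Solving, x = 5.79 × 10^-3 mol, y = 4.17 × 10^-3 mol
mass of KOH = 5.79 × 10^-3 × 56.11 = 0.325 g
% KOH = 0.325 / 0.636 × 100 = 51.1 %

51.1 %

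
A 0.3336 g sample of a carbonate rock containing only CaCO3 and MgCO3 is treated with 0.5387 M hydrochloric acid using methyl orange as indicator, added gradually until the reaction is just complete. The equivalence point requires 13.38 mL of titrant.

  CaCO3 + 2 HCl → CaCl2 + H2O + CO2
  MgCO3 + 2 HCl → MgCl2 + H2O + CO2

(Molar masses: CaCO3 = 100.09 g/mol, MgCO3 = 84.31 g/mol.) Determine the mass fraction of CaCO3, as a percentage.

n(HCl) = 0.01338 × 0.5387 = 7.208 × 10^-3 mol
Let x = n(CaCO3), y = n(MgCO3).
Titrant: 2x + 2y = 7.208 × 10^-3;  mass: 100.09x + 84.31y = 0.3336
Solving, x = 1.886 × 10^-3 mol, y = 1.718 × 10^-3 mol
mass of CaCO3 = 1.886 × 10^-3 × 100.09 = 0.1887 g
% CaCO3 = 0.1887 / 0.3336 × 100 = 56.57 %

56.57 %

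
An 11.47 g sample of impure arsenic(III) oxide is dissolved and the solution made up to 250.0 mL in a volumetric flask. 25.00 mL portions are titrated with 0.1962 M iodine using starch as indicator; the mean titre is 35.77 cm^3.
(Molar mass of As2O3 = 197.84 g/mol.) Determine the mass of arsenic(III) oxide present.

As2O3 + 2 I2 + 2 H2O → As2O5 + 4 HI
n(I2) per titration = 0.03577 × 0.1962 = 7.018 × 10^-3 mol
From the 1:2 ratio, n(As2O3) in each aliquot = 1/2 × 7.018 × 10^-3 = 3.509 × 10^-3 mol
n(As2O3) in the whole flask = 3.509 × 10^-3 × 250.0/25.00 = 0.03509 mol
mass of As2O3 = 0.03509 × 197.84 = 6.942 g

6.942 g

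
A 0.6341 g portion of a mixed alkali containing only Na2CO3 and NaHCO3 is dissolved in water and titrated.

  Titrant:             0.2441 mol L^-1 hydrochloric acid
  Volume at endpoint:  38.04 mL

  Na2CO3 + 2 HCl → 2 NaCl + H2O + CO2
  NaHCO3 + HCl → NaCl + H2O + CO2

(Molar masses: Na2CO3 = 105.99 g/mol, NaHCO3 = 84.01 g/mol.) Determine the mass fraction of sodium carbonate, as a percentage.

n(HCl) = 0.03804 × 0.2441 = 9.286 × 10^-3 mol
Let x = n(Na2CO3), y = n(NaHCO3).
Titrant: 2x + 1y = 9.286 × 10^-3;  mass: 105.99x + 84.01y = 0.6341
Solving, x = 2.353 × 10^-3 mol, y = 4.579 × 10^-3 mol
mass of Na2CO3 = 2.353 × 10^-3 × 105.99 = 0.2494 g
% Na2CO3 = 0.2494 / 0.6341 × 100 = 39.34 %

39.34 %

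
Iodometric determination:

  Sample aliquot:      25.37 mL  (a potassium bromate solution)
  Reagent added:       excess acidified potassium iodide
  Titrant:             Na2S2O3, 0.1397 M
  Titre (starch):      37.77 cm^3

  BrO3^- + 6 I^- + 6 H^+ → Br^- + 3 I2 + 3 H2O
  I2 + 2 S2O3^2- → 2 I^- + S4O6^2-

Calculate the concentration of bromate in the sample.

0.03466 M

n(S2O3^2-) = 0.03777 × 0.1397 = 5.276 × 10^-3 mol
n(I2) = n(S2O3^2-)/2 = 2.638 × 10^-3 mol
From the 1:3 ratio, n(BrO3^-) in the aliquot = 1/3 × 2.638 × 10^-3 = 8.794 × 10^-4 mol
[BrO3^-] = 8.794 × 10^-4 / 0.02537 = 0.03466 mol/L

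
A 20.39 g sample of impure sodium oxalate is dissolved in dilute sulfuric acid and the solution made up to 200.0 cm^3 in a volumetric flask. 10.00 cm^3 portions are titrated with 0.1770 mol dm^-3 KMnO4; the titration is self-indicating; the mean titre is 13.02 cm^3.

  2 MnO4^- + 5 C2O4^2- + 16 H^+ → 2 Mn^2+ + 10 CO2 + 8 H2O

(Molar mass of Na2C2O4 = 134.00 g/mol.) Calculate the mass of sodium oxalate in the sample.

n(KMnO4) per titration = 0.01302 × 0.1770 = 2.305 × 10^-3 mol
From the 5:2 ratio, n(Na2C2O4) in each aliquot = 5/2 × 2.305 × 10^-3 = 5.761 × 10^-3 mol
n(Na2C2O4) in the whole flask = 5.761 × 10^-3 × 200.0/10.00 = 0.1152 mol
mass of Na2C2O4 = 0.1152 × 134.00 = 15.44 g

15.44 g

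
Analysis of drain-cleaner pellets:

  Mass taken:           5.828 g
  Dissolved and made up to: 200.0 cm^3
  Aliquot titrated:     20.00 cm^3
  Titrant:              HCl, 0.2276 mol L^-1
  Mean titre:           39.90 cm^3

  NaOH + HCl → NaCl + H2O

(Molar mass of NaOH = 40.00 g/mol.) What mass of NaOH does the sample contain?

3.632 g

n(HCl) per titration = 0.03990 × 0.2276 = 9.081 × 10^-3 mol
n(NaOH) in each aliquot = 9.081 × 10^-3 mol (1:1 ratio)
n(NaOH) in the whole flask = 9.081 × 10^-3 × 200.0/20.00 = 0.09081 mol
mass of NaOH = 0.09081 × 40.00 = 3.632 g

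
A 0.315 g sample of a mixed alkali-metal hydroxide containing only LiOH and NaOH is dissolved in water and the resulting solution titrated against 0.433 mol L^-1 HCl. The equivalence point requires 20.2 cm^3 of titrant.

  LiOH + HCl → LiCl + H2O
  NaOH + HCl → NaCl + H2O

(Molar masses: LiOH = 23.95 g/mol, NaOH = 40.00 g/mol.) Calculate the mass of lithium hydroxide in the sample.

n(HCl) = 0.0202 × 0.433 = 8.75 × 10^-3 mol
Let x = n(LiOH), y = n(NaOH).
Titrant: 1x + 1y = 8.75 × 10^-3;  mass: 23.95x + 40.00y = 0.315
Solving, x = 2.17 × 10^-3 mol, y = 6.57 × 10^-3 mol
mass of LiOH = 2.17 × 10^-3 × 23.95 = 0.0520 g

0.0520 g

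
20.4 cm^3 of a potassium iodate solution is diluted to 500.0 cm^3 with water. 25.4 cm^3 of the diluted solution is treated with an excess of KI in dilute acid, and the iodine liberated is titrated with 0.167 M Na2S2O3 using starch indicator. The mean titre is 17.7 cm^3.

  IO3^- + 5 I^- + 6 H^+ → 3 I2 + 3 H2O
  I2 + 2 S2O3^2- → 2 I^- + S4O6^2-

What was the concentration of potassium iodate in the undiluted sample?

n(S2O3^2-) = 0.0177 × 0.167 = 2.96 × 10^-3 mol
n(I2) = n(S2O3^2-)/2 = 1.48 × 10^-3 mol
From the 1:3 ratio, n(IO3^-) in the aliquot = 1/3 × 1.48 × 10^-3 = 4.93 × 10^-4 mol
[IO3^-]_dilute = 4.93 × 10^-4 / 0.0254 = 0.0194 mol/L
[IO3^-]_original = 0.0194 × 500.0/20.4 = 0.475 mol/L

0.475 M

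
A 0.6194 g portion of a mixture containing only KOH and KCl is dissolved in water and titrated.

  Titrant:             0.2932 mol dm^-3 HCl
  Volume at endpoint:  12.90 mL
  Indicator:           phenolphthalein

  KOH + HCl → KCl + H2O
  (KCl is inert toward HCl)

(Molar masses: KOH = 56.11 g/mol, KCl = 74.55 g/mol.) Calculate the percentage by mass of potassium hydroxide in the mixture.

n(HCl) = 0.01290 × 0.2932 = 3.782 × 10^-3 mol
Let x = n(KOH), y = n(KCl).
Titrant: 1x = 3.782 × 10^-3;  mass: 56.11x + 74.55y = 0.6194
Solving, x = 3.782 × 10^-3 mol, y = 5.462 × 10^-3 mol
mass of KOH = 3.782 × 10^-3 × 56.11 = 0.2122 g
% KOH = 0.2122 / 0.6194 × 100 = 34.26 %

34.26 %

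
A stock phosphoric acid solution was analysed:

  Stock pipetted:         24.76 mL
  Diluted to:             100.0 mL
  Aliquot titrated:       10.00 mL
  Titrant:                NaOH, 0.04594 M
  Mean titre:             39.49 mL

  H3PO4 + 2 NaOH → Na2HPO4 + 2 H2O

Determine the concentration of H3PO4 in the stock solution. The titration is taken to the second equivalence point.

n(NaOH) = 0.03949 × 0.04594 = 1.814 × 10^-3 mol
From the 1:2 ratio, n(H3PO4) in the aliquot = 1/2 × 1.814 × 10^-3 = 9.071 × 10^-4 mol
[H3PO4]_dilute = 9.071 × 10^-4 / 0.01000 = 0.09071 mol/L
Dilution factor = 100.0 / 24.76 = 4.039
[H3PO4]_stock = 0.09071 × 4.039 = 0.3664 mol/L

0.3664 M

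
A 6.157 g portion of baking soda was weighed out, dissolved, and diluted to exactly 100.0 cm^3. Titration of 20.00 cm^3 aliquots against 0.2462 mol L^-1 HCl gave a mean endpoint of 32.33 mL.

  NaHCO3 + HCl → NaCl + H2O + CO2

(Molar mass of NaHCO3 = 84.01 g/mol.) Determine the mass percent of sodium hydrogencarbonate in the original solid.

54.30 %

n(HCl) per titration = 0.03233 × 0.2462 = 7.960 × 10^-3 mol
n(NaHCO3) in each aliquot = 7.960 × 10^-3 mol (1:1 ratio)
n(NaHCO3) in the whole flask = 7.960 × 10^-3 × 100.0/20.00 = 0.03980 mol
mass of NaHCO3 = 0.03980 × 84.01 = 3.343 g
% NaHCO3 = 3.343 / 6.157 × 100 = 54.30 %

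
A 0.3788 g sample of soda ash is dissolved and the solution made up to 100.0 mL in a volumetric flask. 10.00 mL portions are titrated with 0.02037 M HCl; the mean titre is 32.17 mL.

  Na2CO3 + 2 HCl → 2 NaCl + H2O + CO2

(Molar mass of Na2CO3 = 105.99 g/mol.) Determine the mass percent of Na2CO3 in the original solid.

91.68 %

n(HCl) per titration = 0.03217 × 0.02037 = 6.553 × 10^-4 mol
From the 1:2 ratio, n(Na2CO3) in each aliquot = 1/2 × 6.553 × 10^-4 = 3.277 × 10^-4 mol
n(Na2CO3) in the whole flask = 3.277 × 10^-4 × 100.0/10.00 = 3.277 × 10^-3 mol
mass of Na2CO3 = 3.277 × 10^-3 × 105.99 = 0.3473 g
% Na2CO3 = 0.3473 / 0.3788 × 100 = 91.68 %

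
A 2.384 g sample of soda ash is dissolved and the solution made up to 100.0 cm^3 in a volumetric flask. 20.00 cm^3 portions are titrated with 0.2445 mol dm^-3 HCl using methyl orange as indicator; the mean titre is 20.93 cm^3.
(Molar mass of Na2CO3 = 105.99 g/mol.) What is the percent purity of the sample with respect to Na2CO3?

56.88 %

Na2CO3 + 2 HCl → 2 NaCl + H2O + CO2
n(HCl) per titration = 0.02093 × 0.2445 = 5.117 × 10^-3 mol
From the 1:2 ratio, n(Na2CO3) in each aliquot = 1/2 × 5.117 × 10^-3 = 2.559 × 10^-3 mol
n(Na2CO3) in the whole flask = 2.559 × 10^-3 × 100.0/20.00 = 0.01279 mol
mass of Na2CO3 = 0.01279 × 105.99 = 1.356 g
% Na2CO3 = 1.356 / 2.384 × 100 = 56.88 %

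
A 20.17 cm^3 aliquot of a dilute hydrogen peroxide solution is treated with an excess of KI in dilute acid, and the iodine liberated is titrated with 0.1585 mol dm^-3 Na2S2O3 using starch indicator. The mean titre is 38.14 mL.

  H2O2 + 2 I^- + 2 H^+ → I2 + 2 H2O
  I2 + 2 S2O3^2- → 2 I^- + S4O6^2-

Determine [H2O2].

n(S2O3^2-) = 0.03814 × 0.1585 = 6.045 × 10^-3 mol
n(I2) = n(S2O3^2-)/2 = 3.023 × 10^-3 mol
n(H2O2) in the aliquot = 3.023 × 10^-3 mol (1:1 ratio)
[H2O2] = 3.023 × 10^-3 / 0.02017 = 0.1499 mol/L

0.1499 mol/L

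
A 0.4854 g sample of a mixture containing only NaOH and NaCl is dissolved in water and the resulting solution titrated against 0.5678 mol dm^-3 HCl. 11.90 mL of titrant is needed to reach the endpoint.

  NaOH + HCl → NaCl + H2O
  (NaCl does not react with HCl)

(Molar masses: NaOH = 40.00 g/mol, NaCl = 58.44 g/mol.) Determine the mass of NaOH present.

n(HCl) = 0.01190 × 0.5678 = 6.757 × 10^-3 mol
Let x = n(NaOH), y = n(NaCl).
Titrant: 1x = 6.757 × 10^-3;  mass: 40.00x + 58.44y = 0.4854
Solving, x = 6.757 × 10^-3 mol, y = 3.681 × 10^-3 mol
mass of NaOH = 6.757 × 10^-3 × 40.00 = 0.2703 g

0.2703 g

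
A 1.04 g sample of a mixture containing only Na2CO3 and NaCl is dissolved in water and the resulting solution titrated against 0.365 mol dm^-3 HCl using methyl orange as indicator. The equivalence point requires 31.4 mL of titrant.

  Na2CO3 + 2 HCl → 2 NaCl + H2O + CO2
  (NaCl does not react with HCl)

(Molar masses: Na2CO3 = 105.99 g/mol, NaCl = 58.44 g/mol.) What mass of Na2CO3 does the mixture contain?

0.607 g

n(HCl) = 0.0314 × 0.365 = 0.0115 mol
Let x = n(Na2CO3), y = n(NaCl).
Titrant: 2x = 0.0115;  mass: 105.99x + 58.44y = 1.04
Solving, x = 5.73 × 10^-3 mol, y = 7.40 × 10^-3 mol
mass of Na2CO3 = 5.73 × 10^-3 × 105.99 = 0.607 g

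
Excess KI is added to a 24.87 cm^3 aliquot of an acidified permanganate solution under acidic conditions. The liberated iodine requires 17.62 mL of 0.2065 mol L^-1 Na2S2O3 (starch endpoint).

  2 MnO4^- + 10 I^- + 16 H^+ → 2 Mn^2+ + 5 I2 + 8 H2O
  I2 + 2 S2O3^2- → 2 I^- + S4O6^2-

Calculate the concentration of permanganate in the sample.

0.02926 mol/L

n(S2O3^2-) = 0.01762 × 0.2065 = 3.639 × 10^-3 mol
n(I2) = n(S2O3^2-)/2 = 1.819 × 10^-3 mol
From the 2:5 ratio, n(MnO4^-) in the aliquot = 2/5 × 1.819 × 10^-3 = 7.277 × 10^-4 mol
[MnO4^-] = 7.277 × 10^-4 / 0.02487 = 0.02926 mol/L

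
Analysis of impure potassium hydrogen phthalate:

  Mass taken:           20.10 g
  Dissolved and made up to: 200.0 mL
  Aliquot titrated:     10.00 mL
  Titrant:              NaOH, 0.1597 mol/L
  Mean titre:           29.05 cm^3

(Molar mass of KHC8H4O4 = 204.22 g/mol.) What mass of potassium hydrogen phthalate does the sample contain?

18.95 g

KHC8H4O4 + NaOH → KNaC8H4O4 + H2O
n(NaOH) per titration = 0.02905 × 0.1597 = 4.639 × 10^-3 mol
n(KHC8H4O4) in each aliquot = 4.639 × 10^-3 mol (1:1 ratio)
n(KHC8H4O4) in the whole flask = 4.639 × 10^-3 × 200.0/10.00 = 0.09279 mol
mass of KHC8H4O4 = 0.09279 × 204.22 = 18.95 g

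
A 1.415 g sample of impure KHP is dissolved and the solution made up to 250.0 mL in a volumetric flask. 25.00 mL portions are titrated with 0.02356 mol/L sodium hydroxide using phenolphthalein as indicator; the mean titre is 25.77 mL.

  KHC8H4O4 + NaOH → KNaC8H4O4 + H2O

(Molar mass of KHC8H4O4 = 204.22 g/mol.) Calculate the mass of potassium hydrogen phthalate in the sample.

n(NaOH) per titration = 0.02577 × 0.02356 = 6.071 × 10^-4 mol
n(KHC8H4O4) in each aliquot = 6.071 × 10^-4 mol (1:1 ratio)
n(KHC8H4O4) in the whole flask = 6.071 × 10^-4 × 250.0/25.00 = 6.071 × 10^-3 mol
mass of KHC8H4O4 = 6.071 × 10^-3 × 204.22 = 1.240 g

1.240 g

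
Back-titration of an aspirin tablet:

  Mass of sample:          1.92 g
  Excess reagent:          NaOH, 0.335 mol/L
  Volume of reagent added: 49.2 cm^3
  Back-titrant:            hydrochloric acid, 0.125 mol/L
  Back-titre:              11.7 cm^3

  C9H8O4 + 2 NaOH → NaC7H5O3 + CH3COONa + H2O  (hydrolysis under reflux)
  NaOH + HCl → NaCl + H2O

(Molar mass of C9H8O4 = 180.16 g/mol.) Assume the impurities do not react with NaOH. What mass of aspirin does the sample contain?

n(NaOH) added = 0.0492 × 0.335 = 0.0165 mol
n(HCl) used in back-titration = 0.0117 × 0.125 = 1.46 × 10^-3 mol
n(NaOH) left over = 1.46 × 10^-3 mol (1:1 ratio)
n(NaOH) consumed by analyte = 0.0165 − 1.46 × 10^-3 = 0.0150 mol
From the 1:2 ratio, n(C9H8O4) = 1/2 × 0.0150 = 7.51 × 10^-3 mol
mass of C9H8O4 = 7.51 × 10^-3 × 180.16 = 1.35 g

1.35 g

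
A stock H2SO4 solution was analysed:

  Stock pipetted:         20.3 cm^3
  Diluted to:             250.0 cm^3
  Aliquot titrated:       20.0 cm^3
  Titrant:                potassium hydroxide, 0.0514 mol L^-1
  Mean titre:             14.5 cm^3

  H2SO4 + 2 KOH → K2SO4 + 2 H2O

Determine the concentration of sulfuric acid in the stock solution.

n(KOH) = 0.0145 × 0.0514 = 7.45 × 10^-4 mol
From the 1:2 ratio, n(H2SO4) in the aliquot = 1/2 × 7.45 × 10^-4 = 3.73 × 10^-4 mol
[H2SO4]_dilute = 3.73 × 10^-4 / 0.0200 = 0.0186 mol/L
Dilution factor = 250.0 / 20.3 = 12.32
[H2SO4]_stock = 0.0186 × 12.32 = 0.229 mol/L

0.229 mol/L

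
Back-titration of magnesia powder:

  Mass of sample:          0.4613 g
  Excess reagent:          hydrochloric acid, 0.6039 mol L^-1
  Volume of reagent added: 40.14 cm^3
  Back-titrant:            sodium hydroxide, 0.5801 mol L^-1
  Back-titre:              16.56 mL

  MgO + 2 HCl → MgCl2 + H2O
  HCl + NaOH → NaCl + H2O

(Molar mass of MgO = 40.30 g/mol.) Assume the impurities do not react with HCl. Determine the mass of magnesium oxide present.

0.2949 g

n(HCl) added = 0.04014 × 0.6039 = 0.02424 mol
n(NaOH) used in back-titration = 0.01656 × 0.5801 = 9.606 × 10^-3 mol
n(HCl) left over = 9.606 × 10^-3 mol (1:1 ratio)
n(HCl) consumed by analyte = 0.02424 − 9.606 × 10^-3 = 0.01463 mol
From the 1:2 ratio, n(MgO) = 1/2 × 0.01463 = 7.317 × 10^-3 mol
mass of MgO = 7.317 × 10^-3 × 40.30 = 0.2949 g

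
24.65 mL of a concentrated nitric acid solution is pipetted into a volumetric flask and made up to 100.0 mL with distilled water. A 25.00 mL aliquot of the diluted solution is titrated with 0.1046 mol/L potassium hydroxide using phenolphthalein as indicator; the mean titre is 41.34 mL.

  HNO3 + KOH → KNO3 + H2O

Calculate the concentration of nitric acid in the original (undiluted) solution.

n(KOH) = 0.04134 × 0.1046 = 4.324 × 10^-3 mol
n(HNO3) in the aliquot = 4.324 × 10^-3 mol (1:1 ratio)
[HNO3]_dilute = 4.324 × 10^-3 / 0.02500 = 0.1730 mol/L
Dilution factor = 100.0 / 24.65 = 4.057
[HNO3]_stock = 0.1730 × 4.057 = 0.7017 mol/L

0.7017 mol/L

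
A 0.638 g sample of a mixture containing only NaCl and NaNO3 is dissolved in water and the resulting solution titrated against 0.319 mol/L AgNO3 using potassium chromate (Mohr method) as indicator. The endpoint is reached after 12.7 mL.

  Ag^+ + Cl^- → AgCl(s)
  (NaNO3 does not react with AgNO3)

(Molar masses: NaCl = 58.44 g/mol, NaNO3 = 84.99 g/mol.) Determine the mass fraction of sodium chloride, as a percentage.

n(AgNO3) = 0.0127 × 0.319 = 4.05 × 10^-3 mol
Let x = n(NaCl), y = n(NaNO3).
Titrant: 1x = 4.05 × 10^-3;  mass: 58.44x + 84.99y = 0.638
Solving, x = 4.05 × 10^-3 mol, y = 4.72 × 10^-3 mol
mass of NaCl = 4.05 × 10^-3 × 58.44 = 0.237 g
% NaCl = 0.237 / 0.638 × 100 = 37.1 %

37.1 %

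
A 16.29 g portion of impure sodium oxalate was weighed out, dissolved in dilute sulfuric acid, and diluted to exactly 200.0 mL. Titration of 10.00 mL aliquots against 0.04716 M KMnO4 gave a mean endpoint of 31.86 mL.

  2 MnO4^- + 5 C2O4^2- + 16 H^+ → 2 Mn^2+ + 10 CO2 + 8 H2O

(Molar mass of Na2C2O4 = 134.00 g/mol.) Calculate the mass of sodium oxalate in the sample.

n(KMnO4) per titration = 0.03186 × 0.04716 = 1.503 × 10^-3 mol
From the 5:2 ratio, n(Na2C2O4) in each aliquot = 5/2 × 1.503 × 10^-3 = 3.756 × 10^-3 mol
n(Na2C2O4) in the whole flask = 3.756 × 10^-3 × 200.0/10.00 = 0.07513 mol
mass of Na2C2O4 = 0.07513 × 134.00 = 10.07 g

10.07 g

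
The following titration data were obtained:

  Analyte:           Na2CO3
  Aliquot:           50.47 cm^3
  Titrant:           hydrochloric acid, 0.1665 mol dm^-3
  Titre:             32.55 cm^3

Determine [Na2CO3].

0.05369 mol/L

Na2CO3 + 2 HCl → 2 NaCl + H2O + CO2
n(HCl) = 0.03255 L × 0.1665 mol/L = 5.420 × 10^-3 mol
From the 1:2 mole ratio, n(Na2CO3) = 1/2 × 5.420 × 10^-3 = 2.710 × 10^-3 mol
[Na2CO3] = 2.710 × 10^-3 mol / 0.05047 L = 0.05369 mol/L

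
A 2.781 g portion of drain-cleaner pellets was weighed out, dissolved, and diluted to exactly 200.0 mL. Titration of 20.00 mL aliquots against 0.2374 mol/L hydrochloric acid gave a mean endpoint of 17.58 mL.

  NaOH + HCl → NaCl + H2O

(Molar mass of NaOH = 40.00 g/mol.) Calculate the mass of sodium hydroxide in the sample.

n(HCl) per titration = 0.01758 × 0.2374 = 4.173 × 10^-3 mol
n(NaOH) in each aliquot = 4.173 × 10^-3 mol (1:1 ratio)
n(NaOH) in the whole flask = 4.173 × 10^-3 × 200.0/20.00 = 0.04173 mol
mass of NaOH = 0.04173 × 40.00 = 1.669 g

1.669 g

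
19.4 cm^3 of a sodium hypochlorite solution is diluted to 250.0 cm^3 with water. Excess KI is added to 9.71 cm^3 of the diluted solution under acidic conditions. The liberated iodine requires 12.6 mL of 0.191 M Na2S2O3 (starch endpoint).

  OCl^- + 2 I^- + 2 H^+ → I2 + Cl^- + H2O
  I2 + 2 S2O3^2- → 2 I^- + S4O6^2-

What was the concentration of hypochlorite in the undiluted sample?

1.60 M

n(S2O3^2-) = 0.0126 × 0.191 = 2.41 × 10^-3 mol
n(I2) = n(S2O3^2-)/2 = 1.20 × 10^-3 mol
n(OCl^-) in the aliquot = 1.20 × 10^-3 mol (1:1 ratio)
[OCl^-]_dilute = 1.20 × 10^-3 / 0.00971 = 0.124 mol/L
[OCl^-]_original = 0.124 × 250.0/19.4 = 1.60 mol/L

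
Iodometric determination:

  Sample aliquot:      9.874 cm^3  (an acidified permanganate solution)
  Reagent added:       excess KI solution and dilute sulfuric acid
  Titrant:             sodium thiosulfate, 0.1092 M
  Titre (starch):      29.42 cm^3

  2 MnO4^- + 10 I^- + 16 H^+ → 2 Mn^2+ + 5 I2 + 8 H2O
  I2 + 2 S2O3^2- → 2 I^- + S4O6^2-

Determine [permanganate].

0.06507 M

n(S2O3^2-) = 0.02942 × 0.1092 = 3.213 × 10^-3 mol
n(I2) = n(S2O3^2-)/2 = 1.606 × 10^-3 mol
From the 2:5 ratio, n(MnO4^-) in the aliquot = 2/5 × 1.606 × 10^-3 = 6.425 × 10^-4 mol
[MnO4^-] = 6.425 × 10^-4 / 0.009874 = 0.06507 mol/L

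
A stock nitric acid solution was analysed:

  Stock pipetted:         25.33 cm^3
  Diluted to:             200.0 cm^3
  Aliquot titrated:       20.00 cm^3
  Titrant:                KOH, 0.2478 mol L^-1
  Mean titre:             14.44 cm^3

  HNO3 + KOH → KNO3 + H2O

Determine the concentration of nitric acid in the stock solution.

1.413 mol/L

n(KOH) = 0.01444 × 0.2478 = 3.578 × 10^-3 mol
n(HNO3) in the aliquot = 3.578 × 10^-3 mol (1:1 ratio)
[HNO3]_dilute = 3.578 × 10^-3 / 0.02000 = 0.1789 mol/L
Dilution factor = 200.0 / 25.33 = 7.896
[HNO3]_stock = 0.1789 × 7.896 = 1.413 mol/L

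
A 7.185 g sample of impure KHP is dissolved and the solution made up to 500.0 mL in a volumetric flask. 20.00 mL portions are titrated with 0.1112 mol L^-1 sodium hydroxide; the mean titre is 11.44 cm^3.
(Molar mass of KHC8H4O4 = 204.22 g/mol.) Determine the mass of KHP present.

6.495 g

KHC8H4O4 + NaOH → KNaC8H4O4 + H2O
n(NaOH) per titration = 0.01144 × 0.1112 = 1.272 × 10^-3 mol
n(KHC8H4O4) in each aliquot = 1.272 × 10^-3 mol (1:1 ratio)
n(KHC8H4O4) in the whole flask = 1.272 × 10^-3 × 500.0/20.00 = 0.03180 mol
mass of KHC8H4O4 = 0.03180 × 204.22 = 6.495 g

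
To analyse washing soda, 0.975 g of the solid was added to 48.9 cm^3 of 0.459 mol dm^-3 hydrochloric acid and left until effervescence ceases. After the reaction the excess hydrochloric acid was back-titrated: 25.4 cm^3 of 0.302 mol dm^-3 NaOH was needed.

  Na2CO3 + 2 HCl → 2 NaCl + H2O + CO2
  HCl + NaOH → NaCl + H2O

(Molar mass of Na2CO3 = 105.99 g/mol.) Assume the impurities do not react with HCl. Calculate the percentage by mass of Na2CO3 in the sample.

n(HCl) added = 0.0489 × 0.459 = 0.0224 mol
n(NaOH) used in back-titration = 0.0254 × 0.302 = 7.67 × 10^-3 mol
n(HCl) left over = 7.67 × 10^-3 mol (1:1 ratio)
n(HCl) consumed by analyte = 0.0224 − 7.67 × 10^-3 = 0.0148 mol
From the 1:2 ratio, n(Na2CO3) = 1/2 × 0.0148 = 7.39 × 10^-3 mol
mass of Na2CO3 = 7.39 × 10^-3 × 105.99 = 0.783 g
% Na2CO3 = 0.783 / 0.975 × 100 = 80.3 %

80.3 %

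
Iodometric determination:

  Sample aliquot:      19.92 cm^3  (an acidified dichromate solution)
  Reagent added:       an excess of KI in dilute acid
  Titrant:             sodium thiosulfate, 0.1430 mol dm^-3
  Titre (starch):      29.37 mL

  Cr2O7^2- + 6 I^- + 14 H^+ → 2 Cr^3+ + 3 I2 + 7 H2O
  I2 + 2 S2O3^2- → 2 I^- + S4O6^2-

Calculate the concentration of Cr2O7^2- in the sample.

n(S2O3^2-) = 0.02937 × 0.1430 = 4.200 × 10^-3 mol
n(I2) = n(S2O3^2-)/2 = 2.100 × 10^-3 mol
From the 1:3 ratio, n(Cr2O7^2-) in the aliquot = 1/3 × 2.100 × 10^-3 = 7.000 × 10^-4 mol
[Cr2O7^2-] = 7.000 × 10^-4 / 0.01992 = 0.03514 mol/L

0.03514 mol/L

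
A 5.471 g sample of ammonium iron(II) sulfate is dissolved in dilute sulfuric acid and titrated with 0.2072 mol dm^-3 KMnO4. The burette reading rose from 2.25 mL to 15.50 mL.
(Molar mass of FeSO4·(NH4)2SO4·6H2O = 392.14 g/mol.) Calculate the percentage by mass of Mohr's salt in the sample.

98.39 %

MnO4^- + 5 Fe^2+ + 8 H^+ → Mn^2+ + 5 Fe^3+ + 4 H2O
n(KMnO4) = 0.01325 L × 0.2072 mol/L = 2.745 × 10^-3 mol
From the 5:1 ratio, n(FeSO4·(NH4)2SO4·6H2O) = 5/1 × 2.745 × 10^-3 = 0.01373 mol
mass of FeSO4·(NH4)2SO4·6H2O = 0.01373 × 392.14 g/mol = 5.383 g
% FeSO4·(NH4)2SO4·6H2O = 5.383 / 5.471 × 100 = 98.39 %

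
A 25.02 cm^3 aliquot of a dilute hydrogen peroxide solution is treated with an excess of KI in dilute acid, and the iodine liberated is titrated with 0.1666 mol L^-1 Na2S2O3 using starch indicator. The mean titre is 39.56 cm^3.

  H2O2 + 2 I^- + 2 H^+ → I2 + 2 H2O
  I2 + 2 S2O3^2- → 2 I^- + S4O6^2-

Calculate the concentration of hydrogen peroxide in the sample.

0.1317 mol/L

n(S2O3^2-) = 0.03956 × 0.1666 = 6.591 × 10^-3 mol
n(I2) = n(S2O3^2-)/2 = 3.295 × 10^-3 mol
n(H2O2) in the aliquot = 3.295 × 10^-3 mol (1:1 ratio)
[H2O2] = 3.295 × 10^-3 / 0.02502 = 0.1317 mol/L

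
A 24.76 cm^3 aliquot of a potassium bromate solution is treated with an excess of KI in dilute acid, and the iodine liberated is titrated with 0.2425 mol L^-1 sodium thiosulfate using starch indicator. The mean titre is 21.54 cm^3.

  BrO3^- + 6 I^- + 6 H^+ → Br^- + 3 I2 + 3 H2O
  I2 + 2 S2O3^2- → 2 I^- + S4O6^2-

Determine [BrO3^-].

n(S2O3^2-) = 0.02154 × 0.2425 = 5.223 × 10^-3 mol
n(I2) = n(S2O3^2-)/2 = 2.612 × 10^-3 mol
From the 1:3 ratio, n(BrO3^-) in the aliquot = 1/3 × 2.612 × 10^-3 = 8.706 × 10^-4 mol
[BrO3^-] = 8.706 × 10^-4 / 0.02476 = 0.03516 mol/L

0.03516 mol/L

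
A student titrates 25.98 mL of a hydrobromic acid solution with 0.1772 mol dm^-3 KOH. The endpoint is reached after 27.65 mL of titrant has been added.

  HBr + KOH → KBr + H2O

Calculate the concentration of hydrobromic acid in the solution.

n(KOH) = 0.02765 L × 0.1772 mol/L = 4.900 × 10^-3 mol
n(HBr) = 4.900 × 10^-3 mol (1:1 mole ratio)
[HBr] = 4.900 × 10^-3 mol / 0.02598 L = 0.1886 mol/L

0.1886 mol/L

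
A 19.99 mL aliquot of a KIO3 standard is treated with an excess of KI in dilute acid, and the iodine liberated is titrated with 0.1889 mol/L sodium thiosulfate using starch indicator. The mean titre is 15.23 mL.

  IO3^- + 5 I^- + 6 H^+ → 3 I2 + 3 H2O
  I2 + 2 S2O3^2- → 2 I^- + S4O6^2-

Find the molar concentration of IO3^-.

n(S2O3^2-) = 0.01523 × 0.1889 = 2.877 × 10^-3 mol
n(I2) = n(S2O3^2-)/2 = 1.438 × 10^-3 mol
From the 1:3 ratio, n(IO3^-) in the aliquot = 1/3 × 1.438 × 10^-3 = 4.795 × 10^-4 mol
[IO3^-] = 4.795 × 10^-4 / 0.01999 = 0.02399 mol/L

0.02399 mol/L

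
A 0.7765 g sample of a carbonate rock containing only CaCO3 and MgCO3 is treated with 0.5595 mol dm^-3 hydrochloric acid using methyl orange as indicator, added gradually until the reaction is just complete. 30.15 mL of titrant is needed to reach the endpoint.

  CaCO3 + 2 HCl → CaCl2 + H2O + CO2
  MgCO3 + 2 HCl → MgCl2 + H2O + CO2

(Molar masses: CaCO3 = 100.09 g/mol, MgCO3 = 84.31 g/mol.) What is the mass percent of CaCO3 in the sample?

n(HCl) = 0.03015 × 0.5595 = 0.01687 mol
Let x = n(CaCO3), y = n(MgCO3).
Titrant: 2x + 2y = 0.01687;  mass: 100.09x + 84.31y = 0.7765
Solving, x = 4.144 × 10^-3 mol, y = 4.291 × 10^-3 mol
mass of CaCO3 = 4.144 × 10^-3 × 100.09 = 0.4148 g
% CaCO3 = 0.4148 / 0.7765 × 100 = 53.41 %

53.41 %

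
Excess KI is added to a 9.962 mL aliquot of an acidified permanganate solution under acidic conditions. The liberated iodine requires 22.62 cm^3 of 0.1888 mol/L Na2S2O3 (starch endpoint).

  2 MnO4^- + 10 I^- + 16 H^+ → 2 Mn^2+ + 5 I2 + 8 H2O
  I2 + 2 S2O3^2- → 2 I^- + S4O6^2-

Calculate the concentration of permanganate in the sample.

n(S2O3^2-) = 0.02262 × 0.1888 = 4.271 × 10^-3 mol
n(I2) = n(S2O3^2-)/2 = 2.135 × 10^-3 mol
From the 2:5 ratio, n(MnO4^-) in the aliquot = 2/5 × 2.135 × 10^-3 = 8.541 × 10^-4 mol
[MnO4^-] = 8.541 × 10^-4 / 0.009962 = 0.08574 mol/L

0.08574 mol/L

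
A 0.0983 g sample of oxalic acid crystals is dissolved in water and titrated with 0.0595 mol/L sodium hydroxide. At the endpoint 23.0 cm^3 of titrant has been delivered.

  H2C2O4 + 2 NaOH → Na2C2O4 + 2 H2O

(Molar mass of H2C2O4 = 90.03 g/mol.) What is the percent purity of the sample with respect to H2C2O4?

n(NaOH) = 0.0230 L × 0.0595 mol/L = 1.37 × 10^-3 mol
From the 1:2 ratio, n(H2C2O4) = 1/2 × 1.37 × 10^-3 = 6.84 × 10^-4 mol
mass of H2C2O4 = 6.84 × 10^-4 × 90.03 g/mol = 0.0616 g
% H2C2O4 = 0.0616 / 0.0983 × 100 = 62.7 %

62.7 %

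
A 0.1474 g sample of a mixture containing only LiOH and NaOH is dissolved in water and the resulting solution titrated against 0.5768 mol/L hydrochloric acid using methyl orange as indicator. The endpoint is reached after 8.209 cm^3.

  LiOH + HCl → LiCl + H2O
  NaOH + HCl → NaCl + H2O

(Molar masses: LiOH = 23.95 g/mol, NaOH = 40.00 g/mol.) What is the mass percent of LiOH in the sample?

n(HCl) = 0.008209 × 0.5768 = 4.735 × 10^-3 mol
Let x = n(LiOH), y = n(NaOH).
Titrant: 1x + 1y = 4.735 × 10^-3;  mass: 23.95x + 40.00y = 0.1474
Solving, x = 2.617 × 10^-3 mol, y = 2.118 × 10^-3 mol
mass of LiOH = 2.617 × 10^-3 × 23.95 = 0.06267 g
% LiOH = 0.06267 / 0.1474 × 100 = 42.52 %

42.52 %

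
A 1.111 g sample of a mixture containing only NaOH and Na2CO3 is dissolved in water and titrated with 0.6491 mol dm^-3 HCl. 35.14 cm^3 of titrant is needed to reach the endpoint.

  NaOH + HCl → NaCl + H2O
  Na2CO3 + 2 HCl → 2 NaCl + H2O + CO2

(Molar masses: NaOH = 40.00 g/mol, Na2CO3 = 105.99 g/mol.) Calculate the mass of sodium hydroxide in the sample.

0.3010 g

n(HCl) = 0.03514 × 0.6491 = 0.02281 mol
Let x = n(NaOH), y = n(Na2CO3).
Titrant: 1x + 2y = 0.02281;  mass: 40.00x + 105.99y = 1.111
Solving, x = 7.525 × 10^-3 mol, y = 7.642 × 10^-3 mol
mass of NaOH = 7.525 × 10^-3 × 40.00 = 0.3010 g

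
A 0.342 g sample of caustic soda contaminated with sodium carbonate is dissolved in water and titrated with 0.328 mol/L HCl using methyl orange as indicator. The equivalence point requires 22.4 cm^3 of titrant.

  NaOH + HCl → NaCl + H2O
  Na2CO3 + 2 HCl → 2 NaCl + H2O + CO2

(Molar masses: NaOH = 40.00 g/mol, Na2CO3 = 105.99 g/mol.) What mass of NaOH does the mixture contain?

n(HCl) = 0.0224 × 0.328 = 7.35 × 10^-3 mol
Let x = n(NaOH), y = n(Na2CO3).
Titrant: 1x + 2y = 7.35 × 10^-3;  mass: 40.00x + 105.99y = 0.342
Solving, x = 3.64 × 10^-3 mol, y = 1.85 × 10^-3 mol
mass of NaOH = 3.64 × 10^-3 × 40.00 = 0.146 g

0.146 g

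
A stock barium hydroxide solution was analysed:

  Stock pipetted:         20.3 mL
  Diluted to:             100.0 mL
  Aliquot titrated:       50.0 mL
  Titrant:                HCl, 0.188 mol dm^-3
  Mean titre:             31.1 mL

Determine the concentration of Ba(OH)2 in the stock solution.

0.288 mol/L

Ba(OH)2 + 2 HCl → BaCl2 + 2 H2O
n(HCl) = 0.0311 × 0.188 = 5.85 × 10^-3 mol
From the 1:2 ratio, n(Ba(OH)2) in the aliquot = 1/2 × 5.85 × 10^-3 = 2.92 × 10^-3 mol
[Ba(OH)2]_dilute = 2.92 × 10^-3 / 0.0500 = 0.0585 mol/L
Dilution factor = 100.0 / 20.3 = 4.926
[Ba(OH)2]_stock = 0.0585 × 4.926 = 0.288 mol/L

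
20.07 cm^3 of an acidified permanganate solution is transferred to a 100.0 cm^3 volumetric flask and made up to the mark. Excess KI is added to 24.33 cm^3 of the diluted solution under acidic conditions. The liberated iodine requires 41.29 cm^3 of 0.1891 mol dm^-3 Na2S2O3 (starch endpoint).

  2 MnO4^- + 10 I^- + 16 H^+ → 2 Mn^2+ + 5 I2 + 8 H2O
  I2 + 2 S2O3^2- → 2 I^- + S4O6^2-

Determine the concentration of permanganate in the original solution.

n(S2O3^2-) = 0.04129 × 0.1891 = 7.808 × 10^-3 mol
n(I2) = n(S2O3^2-)/2 = 3.904 × 10^-3 mol
From the 2:5 ratio, n(MnO4^-) in the aliquot = 2/5 × 3.904 × 10^-3 = 1.562 × 10^-3 mol
[MnO4^-]_dilute = 1.562 × 10^-3 / 0.02433 = 0.06418 mol/L
[MnO4^-]_original = 0.06418 × 100.0/20.07 = 0.3198 mol/L

0.3198 mol/L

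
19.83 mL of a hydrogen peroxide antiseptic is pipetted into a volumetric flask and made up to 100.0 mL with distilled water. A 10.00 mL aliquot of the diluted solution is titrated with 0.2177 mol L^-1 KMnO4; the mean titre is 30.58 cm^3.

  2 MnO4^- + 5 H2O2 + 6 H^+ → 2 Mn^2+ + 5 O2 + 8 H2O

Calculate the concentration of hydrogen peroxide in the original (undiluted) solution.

n(KMnO4) = 0.03058 × 0.2177 = 6.657 × 10^-3 mol
From the 5:2 ratio, n(H2O2) in the aliquot = 5/2 × 6.657 × 10^-3 = 0.01664 mol
[H2O2]_dilute = 0.01664 / 0.01000 = 1.664 mol/L
Dilution factor = 100.0 / 19.83 = 5.043
[H2O2]_stock = 1.664 × 5.043 = 8.393 mol/L

8.393 mol/L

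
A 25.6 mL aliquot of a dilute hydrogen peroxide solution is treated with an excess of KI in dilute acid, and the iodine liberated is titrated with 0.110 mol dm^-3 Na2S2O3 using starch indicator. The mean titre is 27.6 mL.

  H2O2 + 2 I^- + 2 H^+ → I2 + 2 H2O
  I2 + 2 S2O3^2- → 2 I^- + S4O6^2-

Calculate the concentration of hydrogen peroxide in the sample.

0.0593 mol/L

n(S2O3^2-) = 0.0276 × 0.110 = 3.04 × 10^-3 mol
n(I2) = n(S2O3^2-)/2 = 1.52 × 10^-3 mol
n(H2O2) in the aliquot = 1.52 × 10^-3 mol (1:1 ratio)
[H2O2] = 1.52 × 10^-3 / 0.0256 = 0.0593 mol/L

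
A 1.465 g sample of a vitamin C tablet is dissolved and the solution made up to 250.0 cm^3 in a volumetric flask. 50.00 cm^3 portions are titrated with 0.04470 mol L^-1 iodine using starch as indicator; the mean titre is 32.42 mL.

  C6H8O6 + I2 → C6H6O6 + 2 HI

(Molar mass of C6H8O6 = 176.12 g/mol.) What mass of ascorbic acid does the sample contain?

n(I2) per titration = 0.03242 × 0.04470 = 1.449 × 10^-3 mol
n(C6H8O6) in each aliquot = 1.449 × 10^-3 mol (1:1 ratio)
n(C6H8O6) in the whole flask = 1.449 × 10^-3 × 250.0/50.00 = 7.246 × 10^-3 mol
mass of C6H8O6 = 7.246 × 10^-3 × 176.12 = 1.276 g

1.276 g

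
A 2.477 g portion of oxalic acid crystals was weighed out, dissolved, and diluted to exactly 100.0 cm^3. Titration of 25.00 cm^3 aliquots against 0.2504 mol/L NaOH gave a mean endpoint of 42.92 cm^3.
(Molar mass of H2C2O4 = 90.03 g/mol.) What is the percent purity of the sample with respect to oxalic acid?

H2C2O4 + 2 NaOH → Na2C2O4 + 2 H2O
n(NaOH) per titration = 0.04292 × 0.2504 = 0.01075 mol
From the 1:2 ratio, n(H2C2O4) in each aliquot = 1/2 × 0.01075 = 5.374 × 10^-3 mol
n(H2C2O4) in the whole flask = 5.374 × 10^-3 × 100.0/25.00 = 0.02149 mol
mass of H2C2O4 = 0.02149 × 90.03 = 1.935 g
% H2C2O4 = 1.935 / 2.477 × 100 = 78.12 %

78.12 %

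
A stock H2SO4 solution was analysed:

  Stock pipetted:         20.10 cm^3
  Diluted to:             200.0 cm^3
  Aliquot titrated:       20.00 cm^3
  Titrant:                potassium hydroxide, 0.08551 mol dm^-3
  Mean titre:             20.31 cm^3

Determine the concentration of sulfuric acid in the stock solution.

H2SO4 + 2 KOH → K2SO4 + 2 H2O
n(KOH) = 0.02031 × 0.08551 = 1.737 × 10^-3 mol
From the 1:2 ratio, n(H2SO4) in the aliquot = 1/2 × 1.737 × 10^-3 = 8.684 × 10^-4 mol
[H2SO4]_dilute = 8.684 × 10^-4 / 0.02000 = 0.04342 mol/L
Dilution factor = 200.0 / 20.10 = 9.950
[H2SO4]_stock = 0.04342 × 9.950 = 0.4320 mol/L

0.4320 mol/L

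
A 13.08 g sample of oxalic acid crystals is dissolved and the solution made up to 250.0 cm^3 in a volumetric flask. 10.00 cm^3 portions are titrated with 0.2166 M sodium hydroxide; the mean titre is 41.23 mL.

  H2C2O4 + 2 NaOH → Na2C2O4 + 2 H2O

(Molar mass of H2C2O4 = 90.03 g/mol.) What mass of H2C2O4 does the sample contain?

10.05 g

n(NaOH) per titration = 0.04123 × 0.2166 = 8.930 × 10^-3 mol
From the 1:2 ratio, n(H2C2O4) in each aliquot = 1/2 × 8.930 × 10^-3 = 4.465 × 10^-3 mol
n(H2C2O4) in the whole flask = 4.465 × 10^-3 × 250.0/10.00 = 0.1116 mol
mass of H2C2O4 = 0.1116 × 90.03 = 10.05 g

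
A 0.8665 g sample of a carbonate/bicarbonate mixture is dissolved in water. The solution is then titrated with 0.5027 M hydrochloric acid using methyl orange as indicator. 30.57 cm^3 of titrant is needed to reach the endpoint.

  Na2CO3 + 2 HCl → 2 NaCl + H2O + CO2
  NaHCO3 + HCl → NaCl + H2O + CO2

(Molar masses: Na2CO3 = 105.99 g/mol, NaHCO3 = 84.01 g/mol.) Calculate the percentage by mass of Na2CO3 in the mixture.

83.71 %

n(HCl) = 0.03057 × 0.5027 = 0.01537 mol
Let x = n(Na2CO3), y = n(NaHCO3).
Titrant: 2x + 1y = 0.01537;  mass: 105.99x + 84.01y = 0.8665
Solving, x = 6.844 × 10^-3 mol, y = 1.680 × 10^-3 mol
mass of Na2CO3 = 6.844 × 10^-3 × 105.99 = 0.7254 g
% Na2CO3 = 0.7254 / 0.8665 × 100 = 83.71 %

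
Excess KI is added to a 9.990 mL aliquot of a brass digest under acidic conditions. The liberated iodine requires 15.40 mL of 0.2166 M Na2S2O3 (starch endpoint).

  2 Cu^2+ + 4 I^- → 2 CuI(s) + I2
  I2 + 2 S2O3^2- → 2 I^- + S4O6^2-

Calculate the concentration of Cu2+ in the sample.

0.3339 M

n(S2O3^2-) = 0.01540 × 0.2166 = 3.336 × 10^-3 mol
n(I2) = n(S2O3^2-)/2 = 1.668 × 10^-3 mol
From the 2:1 ratio, n(Cu2+) in the aliquot = 2/1 × 1.668 × 10^-3 = 3.336 × 10^-3 mol
[Cu2+] = 3.336 × 10^-3 / 0.009990 = 0.3339 mol/L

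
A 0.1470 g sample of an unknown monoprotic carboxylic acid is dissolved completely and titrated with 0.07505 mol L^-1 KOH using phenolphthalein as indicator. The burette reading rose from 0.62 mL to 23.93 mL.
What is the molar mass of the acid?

n(KOH) = 0.02331 L × 0.07505 mol/L = 1.749 × 10^-3 mol
n(HA) = 1.749 × 10^-3 mol (1:1 ratio)
M = m / n = 0.1470 g / 1.749 × 10^-3 mol = 84.03 g/mol

84.03 g/mol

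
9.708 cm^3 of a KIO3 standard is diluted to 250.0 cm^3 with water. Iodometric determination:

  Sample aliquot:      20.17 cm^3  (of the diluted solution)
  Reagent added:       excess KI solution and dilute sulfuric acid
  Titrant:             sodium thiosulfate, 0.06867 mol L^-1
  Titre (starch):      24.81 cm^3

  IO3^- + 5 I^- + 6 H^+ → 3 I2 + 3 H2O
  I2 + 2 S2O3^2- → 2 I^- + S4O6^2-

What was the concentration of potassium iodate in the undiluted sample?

0.3625 mol/L

n(S2O3^2-) = 0.02481 × 0.06867 = 1.704 × 10^-3 mol
n(I2) = n(S2O3^2-)/2 = 8.519 × 10^-4 mol
From the 1:3 ratio, n(IO3^-) in the aliquot = 1/3 × 8.519 × 10^-4 = 2.840 × 10^-4 mol
[IO3^-]_dilute = 2.840 × 10^-4 / 0.02017 = 0.01408 mol/L
[IO3^-]_original = 0.01408 × 250.0/9.708 = 0.3625 mol/L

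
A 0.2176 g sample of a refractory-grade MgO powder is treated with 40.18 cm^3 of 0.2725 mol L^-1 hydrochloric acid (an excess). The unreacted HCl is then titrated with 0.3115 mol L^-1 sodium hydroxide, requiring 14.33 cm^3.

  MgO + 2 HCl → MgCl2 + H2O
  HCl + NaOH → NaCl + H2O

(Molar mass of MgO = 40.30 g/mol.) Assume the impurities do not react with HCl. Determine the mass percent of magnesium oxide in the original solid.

n(HCl) added = 0.04018 × 0.2725 = 0.01095 mol
n(NaOH) used in back-titration = 0.01433 × 0.3115 = 4.464 × 10^-3 mol
n(HCl) left over = 4.464 × 10^-3 mol (1:1 ratio)
n(HCl) consumed by analyte = 0.01095 − 4.464 × 10^-3 = 6.485 × 10^-3 mol
From the 1:2 ratio, n(MgO) = 1/2 × 6.485 × 10^-3 = 3.243 × 10^-3 mol
mass of MgO = 3.243 × 10^-3 × 40.30 = 0.1307 g
% MgO = 0.1307 / 0.2176 × 100 = 60.05 %

60.05 %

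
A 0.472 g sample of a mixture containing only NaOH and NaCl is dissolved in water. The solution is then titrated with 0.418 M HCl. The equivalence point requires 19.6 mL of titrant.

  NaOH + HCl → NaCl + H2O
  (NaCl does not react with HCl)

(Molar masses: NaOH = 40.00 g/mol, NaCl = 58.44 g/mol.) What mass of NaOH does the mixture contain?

n(HCl) = 0.0196 × 0.418 = 8.19 × 10^-3 mol
Let x = n(NaOH), y = n(NaCl).
Titrant: 1x = 8.19 × 10^-3;  mass: 40.00x + 58.44y = 0.472
Solving, x = 8.19 × 10^-3 mol, y = 2.47 × 10^-3 mol
mass of NaOH = 8.19 × 10^-3 × 40.00 = 0.328 g

0.328 g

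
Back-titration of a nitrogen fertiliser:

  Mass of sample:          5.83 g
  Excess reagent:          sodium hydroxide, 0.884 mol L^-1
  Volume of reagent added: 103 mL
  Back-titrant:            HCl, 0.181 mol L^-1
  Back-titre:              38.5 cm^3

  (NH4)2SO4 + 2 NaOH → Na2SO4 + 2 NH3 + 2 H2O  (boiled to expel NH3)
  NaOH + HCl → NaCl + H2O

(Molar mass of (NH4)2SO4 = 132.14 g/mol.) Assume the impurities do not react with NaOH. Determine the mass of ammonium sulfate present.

5.56 g

n(NaOH) added = 0.103 × 0.884 = 0.0911 mol
n(HCl) used in back-titration = 0.0385 × 0.181 = 6.97 × 10^-3 mol
n(NaOH) left over = 6.97 × 10^-3 mol (1:1 ratio)
n(NaOH) consumed by analyte = 0.0911 − 6.97 × 10^-3 = 0.0841 mol
From the 1:2 ratio, n((NH4)2SO4) = 1/2 × 0.0841 = 0.0420 mol
mass of (NH4)2SO4 = 0.0420 × 132.14 = 5.56 g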